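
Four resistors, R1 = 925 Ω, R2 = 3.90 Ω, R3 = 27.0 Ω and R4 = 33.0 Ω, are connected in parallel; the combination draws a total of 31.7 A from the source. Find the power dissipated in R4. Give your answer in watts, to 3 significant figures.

The branches share the same voltage, but only the total current is given — find V from the equivalent resistance first.
1/R_eq = 1/925 + 1/3.90 + 1/27.0 + 1/33.0 ⇒ R_eq = 3.079 Ω
V = I_total × R_eq = 31.70 × 3.079 = 97.59 V
P_R4 = V² / R4 = (97.59)² / 33.0 = 288.6 W

289 W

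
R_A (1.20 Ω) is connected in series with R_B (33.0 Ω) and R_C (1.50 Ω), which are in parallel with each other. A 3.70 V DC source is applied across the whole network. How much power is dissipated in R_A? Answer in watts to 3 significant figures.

Reduce the parallel pair to R_p first; the network is then a simple series string.
R_p = (33.0×1.50)/(33.0+1.50) = 1.435 Ω
R_total = 1.20 + 1.435 = 2.635 Ω
I = V / R_total = 3.70 / 2.635 = 1.404 A
R_A carries the full series current, so P = I²R.
P_R_A = (1.404)² × 1.20 = 2.366 W

2.37 W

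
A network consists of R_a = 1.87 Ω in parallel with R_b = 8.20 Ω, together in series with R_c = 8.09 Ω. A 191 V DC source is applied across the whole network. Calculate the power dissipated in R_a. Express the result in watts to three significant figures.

490 W

Combine R_a and R_b into their parallel equivalent first, reducing the network to two series resistors.
R_p = (1.87×8.20)/(1.87+8.20) = 1.523 Ω
R_total = R_p + 8.09 = 1.523 + 8.09 = 9.613 Ω
I = V / R_total = 191 / 9.613 = 19.87 A
Voltage across the parallel pair: V_p = I × R_p = 19.87 × 1.523 = 30.26 V
R_a sits across V_p; its power is V_p²/R.
P_R_a = (30.26)² / 1.87 = 489.5 W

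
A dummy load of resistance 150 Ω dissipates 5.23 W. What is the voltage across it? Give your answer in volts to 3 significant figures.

Rearranging the power relation for the two known quantities gives V = √(P R).
V = √(5.23 × 150) = 28.01 V

28.0 V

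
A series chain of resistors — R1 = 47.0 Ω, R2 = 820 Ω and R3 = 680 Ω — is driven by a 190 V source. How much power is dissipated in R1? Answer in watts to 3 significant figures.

In a series string the same current flows through every resistor — find that current, then P = I²R for the one we want.
R_total = 47.0 + 820 + 680 = 1547 Ω
I = V / R_total = 190 / 1547 = 0.1228 A
P_R1 = I² × R1 = (0.1228)² × 47.0 = 0.7090 W

0.709 W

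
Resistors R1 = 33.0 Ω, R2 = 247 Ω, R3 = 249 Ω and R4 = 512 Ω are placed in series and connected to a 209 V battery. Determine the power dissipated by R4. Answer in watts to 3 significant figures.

Every series element carries the same I. Get I from the total resistance, then P = I² × R4.
R_total = 33.0 + 247 + 249 + 512 = 1041 Ω
I = V / R_total = 209 / 1041 = 0.2008 A
P_R4 = I² × R4 = (0.2008)² × 512 = 20.64 W

20.6 W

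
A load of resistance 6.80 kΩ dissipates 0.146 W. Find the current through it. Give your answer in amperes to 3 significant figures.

0.00463 A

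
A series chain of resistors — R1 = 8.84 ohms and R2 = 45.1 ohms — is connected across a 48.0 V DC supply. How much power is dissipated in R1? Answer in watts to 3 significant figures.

Since the resistors are in series they all carry the loop current I = V/R_total; the power in any one is I²R.
R_total = 8.84 + 45.1 = 53.94 Ω
I = V / R_total = 48.0 / 53.94 = 0.8899 A
P_R1 = I² × R1 = (0.8899)² × 8.84 = 7.000 W

7.00 W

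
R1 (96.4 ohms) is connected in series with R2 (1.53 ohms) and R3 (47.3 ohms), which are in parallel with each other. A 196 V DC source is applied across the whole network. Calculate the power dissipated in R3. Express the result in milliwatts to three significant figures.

Replace R2 and R3 with their parallel equivalent so the circuit becomes R1 in series with R_p.
R_p = (1.53×47.3)/(1.53+47.3) = 1.482 Ω
R_total = 96.4 + 1.482 = 97.88 Ω
I = V / R_total = 196 / 97.88 = 2.002 A
Voltage across the parallel pair: V_p = I × R_p = 2.002 × 1.482 = 2.968 V
R3 is across V_p, so use P = V²/R for that branch.
P_R3 = (2.968)² / 47.3 = 0.1862 W

186 mW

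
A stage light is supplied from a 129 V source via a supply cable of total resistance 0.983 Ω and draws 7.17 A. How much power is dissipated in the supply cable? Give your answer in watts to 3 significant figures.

50.5 W

Line loss is just I²R for the cable — we know both I and R_line directly.
The supply cable carries the full 7.17 A.
P_line = I² R_line = (7.170)² × 0.983 = 50.53 W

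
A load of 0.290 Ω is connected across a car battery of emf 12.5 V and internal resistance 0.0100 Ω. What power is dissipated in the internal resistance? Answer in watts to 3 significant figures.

17.4 W

The internal resistance carries the same current as the load; P_int = I²r.
I = ε / (r + R) = 12.5 / (0.0100 + 0.290) = 41.67 A
P_int = I² r = (41.67)² × 0.0100 = 17.36 W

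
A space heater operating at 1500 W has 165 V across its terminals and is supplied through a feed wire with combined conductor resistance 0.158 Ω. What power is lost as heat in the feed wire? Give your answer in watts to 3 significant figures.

The feed wire and load are in series, so the same current flows in both; the loss is I²R_line.
I = P / V = 1500 / 165 = 9.091 A through the feed wire.
P_line = I² R_line = (9.091)² × 0.158 = 13.06 W

13.1 W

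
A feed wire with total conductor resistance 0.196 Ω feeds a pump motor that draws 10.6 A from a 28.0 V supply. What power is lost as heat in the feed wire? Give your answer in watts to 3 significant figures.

Only the current and the line resistance are needed for the I²R loss.
The feed wire carries the full 10.6 A.
P_line = I² R_line = (10.60)² × 0.196 = 22.02 W

22.0 W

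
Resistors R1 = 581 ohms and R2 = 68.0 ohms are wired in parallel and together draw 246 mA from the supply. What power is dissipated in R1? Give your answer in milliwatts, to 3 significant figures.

386 mW

Parallel branches share V, not I — compute V via R_eq, then use V²/R for the target branch.
1/R_eq = 1/581 + 1/68.0 ⇒ R_eq = 60.88 Ω
V = I_total × R_eq = 0.2460 × 60.88 = 14.98 V
P_R1 = V² / R1 = (14.98)² / 581 = 0.3860 W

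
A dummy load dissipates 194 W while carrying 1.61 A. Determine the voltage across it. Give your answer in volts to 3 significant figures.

120 V

From P = V I = I²R = V²/R, with the two given quantities we get V = P / I.
V = 194 / 1.610 = 120.5 V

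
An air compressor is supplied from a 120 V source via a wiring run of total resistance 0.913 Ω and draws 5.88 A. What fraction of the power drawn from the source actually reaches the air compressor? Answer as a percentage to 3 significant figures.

95.5 %

The wiring run carries the full 5.88 A.
P_line = I² R_line = (5.880)² × 0.913 = 31.57 W
P_source = V I = 120 × 5.880 = 705.6 W; P_load = 674.0 W
η = P_load / P_source = 674.0 / 705.6 = 0.9553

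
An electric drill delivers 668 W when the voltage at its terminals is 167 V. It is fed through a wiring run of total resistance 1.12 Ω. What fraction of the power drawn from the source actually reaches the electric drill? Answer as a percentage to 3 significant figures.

97.4 %

I = P / V = 668 / 167 = 4.000 A through the wiring run.
P_line = I² R_line = (4.000)² × 1.12 = 17.92 W
P_source = P_load + P_line = 668.0 + 17.92 = 685.9 W
η = P_load / P_source = 668.0 / 685.9 = 0.9739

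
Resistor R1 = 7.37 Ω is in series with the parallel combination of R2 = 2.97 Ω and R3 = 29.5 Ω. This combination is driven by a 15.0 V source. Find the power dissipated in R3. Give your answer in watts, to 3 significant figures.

0.548 W

First combine the parallel branches into one equivalent R_p, then R1 + R_p is a series pair.
R_p = (2.97×29.5)/(2.97+29.5) = 2.698 Ω
R_total = 7.37 + 2.698 = 10.07 Ω
I = V / R_total = 15.0 / 10.07 = 1.490 A
Voltage across the parallel pair: V_p = I × R_p = 1.490 × 2.698 = 4.020 V
With V_p across R3, its power is V_p²/R3.
P_R3 = (4.020)² / 29.5 = 0.5478 W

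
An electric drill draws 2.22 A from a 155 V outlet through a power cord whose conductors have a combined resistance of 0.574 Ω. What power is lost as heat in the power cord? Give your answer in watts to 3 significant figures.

The power cord is a series resistance carrying the load current; its dissipation is I²R_line.
The power cord carries the full 2.22 A.
P_line = I² R_line = (2.220)² × 0.574 = 2.829 W

2.83 W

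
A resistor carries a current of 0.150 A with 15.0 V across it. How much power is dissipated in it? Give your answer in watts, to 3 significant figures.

With V and I both given, power follows immediately from P = V I.
P = 15.0 V × 0.1500 A = 2.250 W

2.25 W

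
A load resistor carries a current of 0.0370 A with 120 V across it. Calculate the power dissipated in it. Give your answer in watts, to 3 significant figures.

4.44 W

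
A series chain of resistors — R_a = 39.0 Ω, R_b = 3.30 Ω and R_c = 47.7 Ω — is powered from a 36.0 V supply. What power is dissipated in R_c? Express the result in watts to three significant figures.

7.63 W

Every series element carries the same I. Get I from the total resistance, then P = I² × R_c.
R_total = 39.0 + 3.30 + 47.7 = 90.00 Ω
I = V / R_total = 36.0 / 90.00 = 0.4000 A
P_R_c = I² × R_c = (0.4000)² × 47.7 = 7.632 W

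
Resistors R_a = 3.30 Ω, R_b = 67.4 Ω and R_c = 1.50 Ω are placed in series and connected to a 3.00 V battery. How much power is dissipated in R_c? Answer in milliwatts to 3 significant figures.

Every series element carries the same I. Get I from the total resistance, then P = I² × R_c.
R_total = 3.30 + 67.4 + 1.50 = 72.20 Ω
I = V / R_total = 3.00 / 72.20 = 0.04155 A
P_R_c = I² × R_c = (0.04155)² × 1.50 = 0.002590 W

2.59 mW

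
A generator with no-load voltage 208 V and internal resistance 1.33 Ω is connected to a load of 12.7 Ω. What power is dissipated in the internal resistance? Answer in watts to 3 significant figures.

The source's internal resistance is just another series element carrying I; its dissipation is I²r.
I = ε / (r + R) = 208 / (1.33 + 12.7) = 14.83 A
P_int = I² r = (14.83)² × 1.33 = 292.3 W

292 W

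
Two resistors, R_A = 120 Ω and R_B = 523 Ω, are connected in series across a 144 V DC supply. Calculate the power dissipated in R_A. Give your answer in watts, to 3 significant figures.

6.02 W

In a series string the same current flows through every resistor — find that current, then P = I²R for the one we want.
R_total = 120 + 523 = 643.0 Ω
I = V / R_total = 144 / 643.0 = 0.2240 A
P_R_A = I² × R_A = (0.2240)² × 120 = 6.018 W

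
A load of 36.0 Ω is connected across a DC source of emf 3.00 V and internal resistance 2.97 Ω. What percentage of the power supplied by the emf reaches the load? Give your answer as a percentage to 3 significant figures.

92.4 %

The source delivers εI, of which I²R reaches the load and I²r is lost; since I is common, η = R/(R+r).
η = R / (R + r) = 36.0 / (36.0 + 2.97) = 0.9238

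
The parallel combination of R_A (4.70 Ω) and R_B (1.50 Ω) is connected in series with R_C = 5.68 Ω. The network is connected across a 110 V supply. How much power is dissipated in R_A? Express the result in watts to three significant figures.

71.6 W

Collapse the R_A‖R_B pair into one equivalent R_p; then R_p and R_C form a series string.
R_p = (4.70×1.50)/(4.70+1.50) = 1.137 Ω
R_total = R_p + 5.68 = 1.137 + 5.68 = 6.817 Ω
I = V / R_total = 110 / 6.817 = 16.14 A
Voltage across the parallel pair: V_p = I × R_p = 16.14 × 1.137 = 18.35 V
Use P = V²/R for R_A with V = V_p.
P_R_A = (18.35)² / 4.70 = 71.63 W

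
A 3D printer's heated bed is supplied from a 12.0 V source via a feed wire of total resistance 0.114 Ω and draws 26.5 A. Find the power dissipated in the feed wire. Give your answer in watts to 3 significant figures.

Only the current and the line resistance are needed for the I²R loss.
The feed wire carries the full 26.5 A.
P_line = I² R_line = (26.50)² × 0.114 = 80.06 W

80.1 W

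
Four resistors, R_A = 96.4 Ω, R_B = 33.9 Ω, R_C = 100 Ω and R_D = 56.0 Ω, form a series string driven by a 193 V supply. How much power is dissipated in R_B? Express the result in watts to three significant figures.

15.4 W

Series elements share the same current, so find I first, then use P = I²R.
R_total = 96.4 + 33.9 + 100 + 56.0 = 286.3 Ω
I = V / R_total = 193 / 286.3 = 0.6741 A
P_R_B = I² × R_B = (0.6741)² × 33.9 = 15.41 W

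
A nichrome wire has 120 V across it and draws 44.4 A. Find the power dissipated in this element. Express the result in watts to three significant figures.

5330 W

V and I are known directly — P = V I, no intermediate step needed.
P = 120 V × 44.40 A = 5328 W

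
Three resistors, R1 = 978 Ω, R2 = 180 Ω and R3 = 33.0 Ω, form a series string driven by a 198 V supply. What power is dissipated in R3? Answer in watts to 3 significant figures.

Series elements share the same current, so find I first, then use P = I²R.
R_total = 978 + 180 + 33.0 = 1191 Ω
I = V / R_total = 198 / 1191 = 0.1662 A
P_R3 = I² × R3 = (0.1662)² × 33.0 = 0.9121 W

0.912 W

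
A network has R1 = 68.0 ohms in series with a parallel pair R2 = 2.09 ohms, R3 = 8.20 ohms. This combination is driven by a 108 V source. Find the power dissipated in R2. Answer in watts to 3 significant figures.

3.19 W

Collapse R2‖R3 to a single equivalent, reducing the network to two series elements.
R_p = (2.09×8.20)/(2.09+8.20) = 1.666 Ω
R_total = 68.0 + 1.666 = 69.67 Ω
I = V / R_total = 108 / 69.67 = 1.550 A
Voltage across the parallel pair: V_p = I × R_p = 1.550 × 1.666 = 2.582 V
R2 is across V_p, so use P = V²/R for that branch.
P_R2 = (2.582)² / 2.09 = 3.190 W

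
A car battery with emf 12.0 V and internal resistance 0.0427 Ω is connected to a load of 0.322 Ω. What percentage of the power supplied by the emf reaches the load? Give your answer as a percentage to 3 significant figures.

88.3 %

The source delivers εI, of which I²R reaches the load and I²r is lost; since I is common, η = R/(R+r).
η = R / (R + r) = 0.322 / (0.322 + 0.0427) = 0.8829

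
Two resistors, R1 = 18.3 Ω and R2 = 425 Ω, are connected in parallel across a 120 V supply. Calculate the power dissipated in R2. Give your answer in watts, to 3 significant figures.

R2 sits directly across the source, so P = V²/R with V = 120 V.
P_R2 = V² / R2 = (120)² / 425 Ω = 33.88 W

33.9 W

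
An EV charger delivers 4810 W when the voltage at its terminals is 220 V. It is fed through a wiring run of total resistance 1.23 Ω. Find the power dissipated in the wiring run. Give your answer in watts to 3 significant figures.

588 W

The wiring run and load are in series, so the same current flows in both; the loss is I²R_line.
I = P / V = 4810 / 220 = 21.86 A through the wiring run.
P_line = I² R_line = (21.86)² × 1.23 = 588.0 W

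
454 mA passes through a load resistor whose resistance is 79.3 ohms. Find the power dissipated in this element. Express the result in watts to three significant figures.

Current and resistance are given, so P = I²R is the direct form.
P = (0.4540 A)² × 79.3 Ω = 16.34 W

16.3 W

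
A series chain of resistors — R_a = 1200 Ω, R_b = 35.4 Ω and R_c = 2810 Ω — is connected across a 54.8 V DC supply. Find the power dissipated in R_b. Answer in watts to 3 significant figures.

Since the resistors are in series they all carry the loop current I = V/R_total; the power in any one is I²R.
R_total = 1200 + 35.4 + 2810 = 4045 Ω
I = V / R_total = 54.8 / 4045 = 0.01355 A
P_R_b = I² × R_b = (0.01355)² × 35.4 = 0.006496 W

0.00650 W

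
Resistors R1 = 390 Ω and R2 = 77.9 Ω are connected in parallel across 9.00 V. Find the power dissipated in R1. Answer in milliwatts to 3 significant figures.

208 mW

Each parallel branch sees the full supply voltage, so P = V²/R applies directly to the target branch.
P_R1 = V² / R1 = (9.00)² / 390 Ω = 0.2077 W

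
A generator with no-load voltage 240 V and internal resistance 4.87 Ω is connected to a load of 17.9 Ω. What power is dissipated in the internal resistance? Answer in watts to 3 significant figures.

Internal loss is I²r, with I set by the total series resistance r+R.
I = ε / (r + R) = 240 / (4.87 + 17.9) = 10.54 A
P_int = I² r = (10.54)² × 4.87 = 541.0 W

541 W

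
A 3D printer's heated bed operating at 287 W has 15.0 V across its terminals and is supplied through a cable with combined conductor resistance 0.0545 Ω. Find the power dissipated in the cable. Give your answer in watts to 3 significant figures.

Only the current and the line resistance are needed for the I²R loss.
I = P / V = 287 / 15.0 = 19.13 A through the cable.
P_line = I² R_line = (19.13)² × 0.0545 = 19.95 W

20.0 W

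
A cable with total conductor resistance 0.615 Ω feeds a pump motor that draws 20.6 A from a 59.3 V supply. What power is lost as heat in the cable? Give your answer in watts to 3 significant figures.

Only the current and the line resistance are needed for the I²R loss.
The cable carries the full 20.6 A.
P_line = I² R_line = (20.60)² × 0.615 = 261.0 W

261 W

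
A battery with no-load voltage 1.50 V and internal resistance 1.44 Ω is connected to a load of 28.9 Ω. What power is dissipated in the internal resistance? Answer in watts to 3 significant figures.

0.00352 W

The internal resistance carries the same current as the load; P_int = I²r.
I = ε / (r + R) = 1.50 / (1.44 + 28.9) = 0.04944 A
P_int = I² r = (0.04944)² × 1.44 = 0.003520 W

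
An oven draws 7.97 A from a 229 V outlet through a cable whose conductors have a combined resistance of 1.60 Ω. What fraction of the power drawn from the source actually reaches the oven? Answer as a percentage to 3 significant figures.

The cable carries the full 7.97 A.
P_line = I² R_line = (7.970)² × 1.60 = 101.6 W
P_source = V I = 229 × 7.970 = 1825 W; P_load = 1723 W
η = P_load / P_source = 1723 / 1825 = 0.9443

94.4 %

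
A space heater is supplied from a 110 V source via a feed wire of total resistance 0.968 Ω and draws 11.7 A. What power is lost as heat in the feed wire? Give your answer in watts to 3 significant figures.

133 W

The feed wire is a series resistance carrying the load current; its dissipation is I²R_line.
The feed wire carries the full 11.7 A.
P_line = I² R_line = (11.70)² × 0.968 = 132.5 W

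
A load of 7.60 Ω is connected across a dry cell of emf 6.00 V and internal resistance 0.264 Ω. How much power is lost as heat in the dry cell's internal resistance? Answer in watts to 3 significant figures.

0.154 W

The source's internal resistance is just another series element carrying I; its dissipation is I²r.
I = ε / (r + R) = 6.00 / (0.264 + 7.60) = 0.7630 A
P_int = I² r = (0.7630)² × 0.264 = 0.1537 W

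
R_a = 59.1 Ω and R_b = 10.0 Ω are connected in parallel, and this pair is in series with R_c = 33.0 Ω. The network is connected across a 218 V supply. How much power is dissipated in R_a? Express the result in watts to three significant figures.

First find R_p for the parallel pair, then treat R_p + R_c as a series loop.
R_p = (59.1×10.0)/(59.1+10.0) = 8.553 Ω
R_total = R_p + 33.0 = 8.553 + 33.0 = 41.55 Ω
I = V / R_total = 218 / 41.55 = 5.246 A
Voltage across the parallel pair: V_p = I × R_p = 5.246 × 8.553 = 44.87 V
R_a sits across V_p; its power is V_p²/R.
P_R_a = (44.87)² / 59.1 = 34.07 W

34.1 W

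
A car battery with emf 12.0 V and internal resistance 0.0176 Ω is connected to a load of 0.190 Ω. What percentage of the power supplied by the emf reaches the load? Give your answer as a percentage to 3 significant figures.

91.5 %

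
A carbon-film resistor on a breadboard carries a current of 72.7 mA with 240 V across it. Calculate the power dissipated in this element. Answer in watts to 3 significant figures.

17.4 W

V and I are known directly — P = V I, no intermediate step needed.
P = 240 V × 0.07270 A = 17.45 W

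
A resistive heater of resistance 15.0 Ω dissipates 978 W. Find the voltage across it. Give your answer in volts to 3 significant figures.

Inverting the appropriate power form: V = √(P R).
V = √(978 × 15.0) = 121.1 V

121 V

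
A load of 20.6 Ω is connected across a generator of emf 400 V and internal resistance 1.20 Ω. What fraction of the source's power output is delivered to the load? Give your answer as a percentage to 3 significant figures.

The source delivers εI, of which I²R reaches the load and I²r is lost; since I is common, η = R/(R+r).
η = R / (R + r) = 20.6 / (20.6 + 1.20) = 0.9450

94.5 %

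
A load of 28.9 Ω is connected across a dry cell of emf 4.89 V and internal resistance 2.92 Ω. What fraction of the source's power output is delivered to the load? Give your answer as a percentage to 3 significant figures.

Both r and R carry the same current, so the power split is just the resistance split: η = R/(R+r).
η = R / (R + r) = 28.9 / (28.9 + 2.92) = 0.9082

90.8 %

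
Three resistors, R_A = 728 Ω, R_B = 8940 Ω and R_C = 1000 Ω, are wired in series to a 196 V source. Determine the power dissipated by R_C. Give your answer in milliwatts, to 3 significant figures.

The current is common to all series resistors; compute it, then apply P = I²R for the target.
R_total = 728 + 8940 + 1000 = 10670 Ω
I = V / R_total = 196 / 10670 = 0.01837 A
P_R_C = I² × R_C = (0.01837)² × 1000 = 0.3376 W

338 mW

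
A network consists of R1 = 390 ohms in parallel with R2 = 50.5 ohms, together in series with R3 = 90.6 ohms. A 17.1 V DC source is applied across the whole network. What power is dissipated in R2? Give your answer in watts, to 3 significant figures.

First find R_p for the parallel pair, then treat R_p + R3 as a series loop.
R_p = (390×50.5)/(390+50.5) = 44.71 Ω
R_total = R_p + 90.6 = 44.71 + 90.6 = 135.3 Ω
I = V / R_total = 17.1 / 135.3 = 0.1264 A
Voltage across the parallel pair: V_p = I × R_p = 0.1264 × 44.71 = 5.650 V
R2 has V_p across it, so P = V_p²/R2.
P_R2 = (5.650)² / 50.5 = 0.6322 W

0.632 W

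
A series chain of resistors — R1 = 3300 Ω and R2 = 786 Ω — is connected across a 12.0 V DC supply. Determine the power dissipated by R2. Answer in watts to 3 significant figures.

The current is common to all series resistors; compute it, then apply P = I²R for the target.
R_total = 3300 + 786 = 4086 Ω
I = V / R_total = 12.0 / 4086 = 0.002937 A
P_R2 = I² × R2 = (0.002937)² × 786 = 0.006779 W

0.00678 W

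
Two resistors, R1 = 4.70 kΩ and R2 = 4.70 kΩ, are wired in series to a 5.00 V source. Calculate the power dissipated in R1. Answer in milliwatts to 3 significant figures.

1.33 mW

In a series string the same current flows through every resistor — find that current, then P = I²R for the one we want.
R_total = (4.70 + 4.70) kΩ = 9400 Ω
I = V / R_total = 5.00 / 9400 = 0.0005319 A
P_R1 = I² × R1 = (0.0005319)² × 4700 = 0.001330 W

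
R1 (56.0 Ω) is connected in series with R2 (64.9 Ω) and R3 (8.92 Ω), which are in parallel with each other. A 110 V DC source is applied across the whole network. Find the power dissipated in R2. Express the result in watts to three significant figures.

Collapse R2‖R3 to a single equivalent, reducing the network to two series elements.
R_p = (64.9×8.92)/(64.9+8.92) = 7.842 Ω
R_total = 56.0 + 7.842 = 63.84 Ω
I = V / R_total = 110 / 63.84 = 1.723 A
Voltage across the parallel pair: V_p = I × R_p = 1.723 × 7.842 = 13.51 V
With V_p across R2, its power is V_p²/R2.
P_R2 = (13.51)² / 64.9 = 2.813 W

2.81 W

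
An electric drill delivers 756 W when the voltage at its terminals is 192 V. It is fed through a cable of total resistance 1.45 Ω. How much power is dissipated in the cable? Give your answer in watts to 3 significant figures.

22.5 W

The cable and load are in series, so the same current flows in both; the loss is I²R_line.
I = P / V = 756 / 192 = 3.938 A through the cable.
P_line = I² R_line = (3.938)² × 1.45 = 22.48 W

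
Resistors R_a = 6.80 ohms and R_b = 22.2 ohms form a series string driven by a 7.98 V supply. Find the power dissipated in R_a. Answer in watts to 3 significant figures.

Since the resistors are in series they all carry the loop current I = V/R_total; the power in any one is I²R.
R_total = 6.80 + 22.2 = 29.00 Ω
I = V / R_total = 7.98 / 29.00 = 0.2752 A
P_R_a = I² × R_a = (0.2752)² × 6.80 = 0.5149 W

0.515 W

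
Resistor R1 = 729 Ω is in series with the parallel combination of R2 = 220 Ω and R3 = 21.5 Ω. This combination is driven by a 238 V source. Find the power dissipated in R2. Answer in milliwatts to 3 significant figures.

Collapse R2‖R3 to a single equivalent, reducing the network to two series elements.
R_p = (220×21.5)/(220+21.5) = 19.59 Ω
R_total = 729 + 19.59 = 748.6 Ω
I = V / R_total = 238 / 748.6 = 0.3179 A
Voltage across the parallel pair: V_p = I × R_p = 0.3179 × 19.59 = 6.227 V
R2 sees V_p directly, so P = V_p² / R2.
P_R2 = (6.227)² / 220 = 0.1763 W

176 mW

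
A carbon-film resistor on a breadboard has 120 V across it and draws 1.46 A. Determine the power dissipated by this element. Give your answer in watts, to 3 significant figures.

V and I are known directly — P = V I, no intermediate step needed.
P = 120 V × 1.460 A = 175.2 W

175 W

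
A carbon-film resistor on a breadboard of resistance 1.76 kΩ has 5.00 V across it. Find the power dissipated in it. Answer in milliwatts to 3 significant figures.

Voltage and resistance are given, so P = V²/R is the one-step route.
P = (5.00 V)² / 1760 Ω = 0.01420 W

14.2 mW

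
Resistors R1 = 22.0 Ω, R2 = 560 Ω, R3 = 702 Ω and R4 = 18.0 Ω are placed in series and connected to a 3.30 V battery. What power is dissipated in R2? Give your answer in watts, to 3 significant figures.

Since the resistors are in series they all carry the loop current I = V/R_total; the power in any one is I²R.
R_total = 22.0 + 560 + 702 + 18.0 = 1302 Ω
I = V / R_total = 3.30 / 1302 = 0.002535 A
P_R2 = I² × R2 = (0.002535)² × 560 = 0.003597 W

0.00360 W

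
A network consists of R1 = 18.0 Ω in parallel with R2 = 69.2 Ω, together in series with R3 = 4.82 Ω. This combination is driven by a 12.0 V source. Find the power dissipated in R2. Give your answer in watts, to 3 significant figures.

1.16 W

Reduce the parallel combination to a single R_p; the circuit then becomes R_p in series with the remaining resistor.
R_p = (18.0×69.2)/(18.0+69.2) = 14.28 Ω
R_total = R_p + 4.82 = 14.28 + 4.82 = 19.10 Ω
I = V / R_total = 12.0 / 19.10 = 0.6281 A
Voltage across the parallel pair: V_p = I × R_p = 0.6281 × 14.28 = 8.972 V
Use P = V²/R for R2 with V = V_p.
P_R2 = (8.972)² / 69.2 = 1.163 W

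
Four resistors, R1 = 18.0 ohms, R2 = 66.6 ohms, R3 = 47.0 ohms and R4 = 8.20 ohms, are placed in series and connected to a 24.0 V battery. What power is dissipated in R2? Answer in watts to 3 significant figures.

1.96 W

Series elements share the same current, so find I first, then use P = I²R.
R_total = 18.0 + 66.6 + 47.0 + 8.20 = 139.8 Ω
I = V / R_total = 24.0 / 139.8 = 0.1717 A
P_R2 = I² × R2 = (0.1717)² × 66.6 = 1.963 W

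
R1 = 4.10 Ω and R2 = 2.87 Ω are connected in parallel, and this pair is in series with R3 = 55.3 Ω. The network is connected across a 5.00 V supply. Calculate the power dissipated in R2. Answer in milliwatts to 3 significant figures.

7.64 mW

Reduce the parallel combination to a single R_p; the circuit then becomes R_p in series with the remaining resistor.
R_p = (4.10×2.87)/(4.10+2.87) = 1.688 Ω
R_total = R_p + 55.3 = 1.688 + 55.3 = 56.99 Ω
I = V / R_total = 5.00 / 56.99 = 0.08774 A
Voltage across the parallel pair: V_p = I × R_p = 0.08774 × 1.688 = 0.1481 V
R2 has V_p across it, so P = V_p²/R2.
P_R2 = (0.1481)² / 2.87 = 0.007645 W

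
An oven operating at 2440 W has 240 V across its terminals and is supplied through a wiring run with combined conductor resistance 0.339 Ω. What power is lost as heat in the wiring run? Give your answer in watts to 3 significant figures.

The wiring run and load are in series, so the same current flows in both; the loss is I²R_line.
I = P / V = 2440 / 240 = 10.17 A through the wiring run.
P_line = I² R_line = (10.17)² × 0.339 = 35.04 W

35.0 W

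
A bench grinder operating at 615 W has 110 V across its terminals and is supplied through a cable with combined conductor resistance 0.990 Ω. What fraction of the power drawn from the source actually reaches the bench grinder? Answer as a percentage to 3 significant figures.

95.2 %

I = P / V = 615 / 110 = 5.591 A through the cable.
P_line = I² R_line = (5.591)² × 0.990 = 30.95 W
P_source = P_load + P_line = 615.0 + 30.95 = 645.9 W
η = P_load / P_source = 615.0 / 645.9 = 0.9521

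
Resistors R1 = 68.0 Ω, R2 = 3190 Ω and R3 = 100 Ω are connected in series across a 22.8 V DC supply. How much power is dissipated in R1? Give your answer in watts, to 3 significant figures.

Since the resistors are in series they all carry the loop current I = V/R_total; the power in any one is I²R.
R_total = 68.0 + 3190 + 100 = 3358 Ω
I = V / R_total = 22.8 / 3358 = 0.006790 A
P_R1 = I² × R1 = (0.006790)² × 68.0 = 0.003135 W

0.00313 W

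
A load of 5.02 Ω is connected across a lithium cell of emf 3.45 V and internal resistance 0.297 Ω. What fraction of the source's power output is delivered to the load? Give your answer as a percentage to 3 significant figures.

94.4 %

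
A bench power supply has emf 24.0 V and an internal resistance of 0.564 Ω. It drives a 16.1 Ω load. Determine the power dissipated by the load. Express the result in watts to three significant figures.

33.4 W

The internal resistance and the load are in series, so the same I flows through both; get I from ε/(r+R), then I²R for the load.
I = ε / (r + R) = 24.0 / (0.564 + 16.1) = 1.440 A
P_load = I² R = (1.440)² × 16.1 = 33.40 W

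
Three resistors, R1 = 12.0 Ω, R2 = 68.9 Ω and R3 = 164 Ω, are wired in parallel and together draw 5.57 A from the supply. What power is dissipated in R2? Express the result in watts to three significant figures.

41.7 W

Parallel branches share V, not I — compute V via R_eq, then use V²/R for the target branch.
1/R_eq = 1/12.0 + 1/68.9 + 1/164 ⇒ R_eq = 9.621 Ω
V = I_total × R_eq = 5.570 × 9.621 = 53.59 V
P_R2 = V² / R2 = (53.59)² / 68.9 = 41.68 W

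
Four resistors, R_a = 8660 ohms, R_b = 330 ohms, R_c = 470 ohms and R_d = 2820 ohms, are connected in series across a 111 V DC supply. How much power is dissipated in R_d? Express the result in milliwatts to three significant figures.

Since the resistors are in series they all carry the loop current I = V/R_total; the power in any one is I²R.
R_total = 8660 + 330 + 470 + 2820 = 12280 Ω
I = V / R_total = 111 / 12280 = 0.009039 A
P_R_d = I² × R_d = (0.009039)² × 2820 = 0.2304 W

230 mW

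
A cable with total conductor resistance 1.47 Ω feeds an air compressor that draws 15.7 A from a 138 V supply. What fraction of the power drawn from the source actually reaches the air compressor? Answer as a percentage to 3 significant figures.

83.3 %

The cable carries the full 15.7 A.
P_line = I² R_line = (15.70)² × 1.47 = 362.3 W
P_source = V I = 138 × 15.70 = 2167 W; P_load = 1804 W
η = P_load / P_source = 1804 / 2167 = 0.8328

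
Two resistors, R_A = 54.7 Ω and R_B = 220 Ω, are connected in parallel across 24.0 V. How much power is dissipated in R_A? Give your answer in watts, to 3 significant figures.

10.5 W

R_A sits directly across the source, so P = V²/R with V = 24.0 V.
P_R_A = V² / R_A = (24.0)² / 54.7 Ω = 10.53 W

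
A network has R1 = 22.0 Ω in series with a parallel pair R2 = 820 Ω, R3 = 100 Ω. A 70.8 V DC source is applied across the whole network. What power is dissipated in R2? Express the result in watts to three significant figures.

3.93 W

Reduce the parallel pair to R_p first; the network is then a simple series string.
R_p = (820×100)/(820+100) = 89.13 Ω
R_total = 22.0 + 89.13 = 111.1 Ω
I = V / R_total = 70.8 / 111.1 = 0.6371 A
Voltage across the parallel pair: V_p = I × R_p = 0.6371 × 89.13 = 56.78 V
With V_p across R2, its power is V_p²/R2.
P_R2 = (56.78)² / 820 = 3.932 W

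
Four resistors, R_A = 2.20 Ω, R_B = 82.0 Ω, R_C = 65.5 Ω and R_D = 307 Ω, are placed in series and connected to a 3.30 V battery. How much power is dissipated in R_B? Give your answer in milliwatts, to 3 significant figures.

4.28 mW

Series elements share the same current, so find I first, then use P = I²R.
R_total = 2.20 + 82.0 + 65.5 + 307 = 456.7 Ω
I = V / R_total = 3.30 / 456.7 = 0.007226 A
P_R_B = I² × R_B = (0.007226)² × 82.0 = 0.004281 W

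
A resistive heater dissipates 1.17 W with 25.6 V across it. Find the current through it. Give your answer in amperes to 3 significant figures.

From P = V I = I²R = V²/R, with the two given quantities we get I = P / V.
I = 1.17 / 25.6 = 0.04570 A

0.0457 A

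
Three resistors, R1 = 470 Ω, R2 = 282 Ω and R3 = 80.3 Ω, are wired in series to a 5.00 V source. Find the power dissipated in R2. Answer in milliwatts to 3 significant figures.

10.2 mW

In a series string the same current flows through every resistor — find that current, then P = I²R for the one we want.
R_total = 470 + 282 + 80.3 = 832.3 Ω
I = V / R_total = 5.00 / 832.3 = 0.006007 A
P_R2 = I² × R2 = (0.006007)² × 282 = 0.01018 W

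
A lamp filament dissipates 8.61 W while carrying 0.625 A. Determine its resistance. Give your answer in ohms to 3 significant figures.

The two known quantities fix the third via R = P / I².
R = 8.61 / (0.6250)² = 22.04 Ω

22.0 Ω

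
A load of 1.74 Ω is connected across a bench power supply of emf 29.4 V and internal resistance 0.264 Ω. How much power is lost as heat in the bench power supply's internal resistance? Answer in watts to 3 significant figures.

56.8 W

The internal resistance carries the same current as the load; P_int = I²r.
I = ε / (r + R) = 29.4 / (0.264 + 1.74) = 14.67 A
P_int = I² r = (14.67)² × 0.264 = 56.82 W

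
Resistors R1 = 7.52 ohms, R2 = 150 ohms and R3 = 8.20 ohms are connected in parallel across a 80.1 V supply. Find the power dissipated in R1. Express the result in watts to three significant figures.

Each parallel branch sees the full supply voltage, so P = V²/R applies directly to the target branch.
P_R1 = V² / R1 = (80.1)² / 7.52 Ω = 853.2 W

853 W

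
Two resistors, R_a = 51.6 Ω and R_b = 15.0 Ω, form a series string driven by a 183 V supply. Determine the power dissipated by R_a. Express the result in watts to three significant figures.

Series elements share the same current, so find I first, then use P = I²R.
R_total = 51.6 + 15.0 = 66.60 Ω
I = V / R_total = 183 / 66.60 = 2.748 A
P_R_a = I² × R_a = (2.748)² × 51.6 = 389.6 W

390 W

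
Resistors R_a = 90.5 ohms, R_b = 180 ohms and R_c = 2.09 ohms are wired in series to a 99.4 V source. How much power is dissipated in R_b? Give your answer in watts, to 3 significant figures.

Series elements share the same current, so find I first, then use P = I²R.
R_total = 90.5 + 180 + 2.09 = 272.6 Ω
I = V / R_total = 99.4 / 272.6 = 0.3647 A
P_R_b = I² × R_b = (0.3647)² × 180 = 23.93 W

23.9 W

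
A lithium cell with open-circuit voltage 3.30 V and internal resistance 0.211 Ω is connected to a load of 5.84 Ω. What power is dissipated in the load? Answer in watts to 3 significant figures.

With r and R in series, I = ε/(r+R); the load dissipates I²R.
I = ε / (r + R) = 3.30 / (0.211 + 5.84) = 0.5454 A
P_load = I² R = (0.5454)² × 5.84 = 1.737 W

1.74 W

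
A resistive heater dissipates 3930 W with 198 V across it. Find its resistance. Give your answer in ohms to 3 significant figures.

Rearranging the power relation for the two known quantities gives R = V² / P.
R = (198)² / 3930 = 9.976 Ω

9.98 Ω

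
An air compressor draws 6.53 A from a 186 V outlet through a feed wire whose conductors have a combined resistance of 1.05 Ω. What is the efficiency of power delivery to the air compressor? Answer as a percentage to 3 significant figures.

96.3 %

The feed wire carries the full 6.53 A.
P_line = I² R_line = (6.530)² × 1.05 = 44.77 W
P_source = V I = 186 × 6.530 = 1215 W; P_load = 1170 W
η = P_load / P_source = 1170 / 1215 = 0.9631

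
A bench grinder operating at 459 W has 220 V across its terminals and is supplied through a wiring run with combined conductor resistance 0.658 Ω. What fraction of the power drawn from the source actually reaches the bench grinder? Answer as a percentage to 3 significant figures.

I = P / V = 459 / 220 = 2.086 A through the wiring run.
P_line = I² R_line = (2.086)² × 0.658 = 2.864 W
P_source = P_load + P_line = 459.0 + 2.864 = 461.9 W
η = P_load / P_source = 459.0 / 461.9 = 0.9938

99.4 %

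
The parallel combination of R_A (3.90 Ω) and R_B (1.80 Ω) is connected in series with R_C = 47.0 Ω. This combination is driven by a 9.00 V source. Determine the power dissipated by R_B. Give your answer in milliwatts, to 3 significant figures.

29.3 mW

Combine R_A and R_B into their parallel equivalent first, reducing the network to two series resistors.
R_p = (3.90×1.80)/(3.90+1.80) = 1.232 Ω
R_total = R_p + 47.0 = 1.232 + 47.0 = 48.23 Ω
I = V / R_total = 9.00 / 48.23 = 0.1866 A
Voltage across the parallel pair: V_p = I × R_p = 0.1866 × 1.232 = 0.2298 V
R_B has V_p across it, so P = V_p²/R_B.
P_R_B = (0.2298)² / 1.80 = 0.02934 W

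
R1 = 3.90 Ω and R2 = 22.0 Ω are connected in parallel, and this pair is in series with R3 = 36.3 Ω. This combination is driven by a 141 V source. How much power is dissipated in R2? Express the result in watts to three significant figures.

6.32 W

Reduce the parallel combination to a single R_p; the circuit then becomes R_p in series with the remaining resistor.
R_p = (3.90×22.0)/(3.90+22.0) = 3.313 Ω
R_total = R_p + 36.3 = 3.313 + 36.3 = 39.61 Ω
I = V / R_total = 141 / 39.61 = 3.559 A
Voltage across the parallel pair: V_p = I × R_p = 3.559 × 3.313 = 11.79 V
Use P = V²/R for R2 with V = V_p.
P_R2 = (11.79)² / 22.0 = 6.320 W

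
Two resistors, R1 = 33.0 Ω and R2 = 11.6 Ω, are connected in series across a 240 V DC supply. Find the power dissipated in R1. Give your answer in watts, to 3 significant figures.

The current is common to all series resistors; compute it, then apply P = I²R for the target.
R_total = 33.0 + 11.6 = 44.60 Ω
I = V / R_total = 240 / 44.60 = 5.381 A
P_R1 = I² × R1 = (5.381)² × 33.0 = 955.6 W

956 W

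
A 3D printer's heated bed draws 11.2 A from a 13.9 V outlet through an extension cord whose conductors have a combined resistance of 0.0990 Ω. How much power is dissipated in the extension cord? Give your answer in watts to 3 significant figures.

The extension cord is a series resistance carrying the load current; its dissipation is I²R_line.
The extension cord carries the full 11.2 A.
P_line = I² R_line = (11.20)² × 0.0990 = 12.42 W

12.4 W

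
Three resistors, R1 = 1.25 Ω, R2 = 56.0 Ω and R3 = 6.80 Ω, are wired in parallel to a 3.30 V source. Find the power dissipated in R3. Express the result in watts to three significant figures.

R3 sits directly across the source, so P = V²/R with V = 3.30 V.
P_R3 = V² / R3 = (3.30)² / 6.80 Ω = 1.601 W

1.60 W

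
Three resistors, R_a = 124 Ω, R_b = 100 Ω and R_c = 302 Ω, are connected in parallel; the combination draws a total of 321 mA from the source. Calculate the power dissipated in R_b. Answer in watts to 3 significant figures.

Parallel branches share V, not I — compute V via R_eq, then use V²/R for the target branch.
1/R_eq = 1/124 + 1/100 + 1/302 ⇒ R_eq = 46.78 Ω
V = I_total × R_eq = 0.3210 × 46.78 = 15.02 V
P_R_b = V² / R_b = (15.02)² / 100 = 2.255 W

2.26 W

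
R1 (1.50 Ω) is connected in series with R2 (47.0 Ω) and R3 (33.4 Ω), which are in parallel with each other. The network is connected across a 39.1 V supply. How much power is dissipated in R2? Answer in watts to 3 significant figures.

Reduce the parallel pair to R_p first; the network is then a simple series string.
R_p = (47.0×33.4)/(47.0+33.4) = 19.52 Ω
R_total = 1.50 + 19.52 = 21.02 Ω
I = V / R_total = 39.1 / 21.02 = 1.860 A
Voltage across the parallel pair: V_p = I × R_p = 1.860 × 19.52 = 36.31 V
R2 sees V_p directly, so P = V_p² / R2.
P_R2 = (36.31)² / 47.0 = 28.05 W

28.1 W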